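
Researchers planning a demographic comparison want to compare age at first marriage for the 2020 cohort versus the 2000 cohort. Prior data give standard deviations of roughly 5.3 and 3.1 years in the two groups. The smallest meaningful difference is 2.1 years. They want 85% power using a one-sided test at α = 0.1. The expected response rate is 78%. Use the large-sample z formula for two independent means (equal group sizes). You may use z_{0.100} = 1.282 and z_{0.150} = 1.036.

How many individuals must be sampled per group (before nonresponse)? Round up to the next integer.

n = 59 per group

n = (z_α + z_β)² · (σ₁² + σ₂²) / δ²
  = (1.282 + 1.036)² · (5.3² + 3.1² = 37.7) / 2.1²
  = 5.3731 · 37.7 / 4.41
  = 45.93
Adjust for 78% response: 45.93 / 0.78 = 58.89.
Round up → n = 59 per group.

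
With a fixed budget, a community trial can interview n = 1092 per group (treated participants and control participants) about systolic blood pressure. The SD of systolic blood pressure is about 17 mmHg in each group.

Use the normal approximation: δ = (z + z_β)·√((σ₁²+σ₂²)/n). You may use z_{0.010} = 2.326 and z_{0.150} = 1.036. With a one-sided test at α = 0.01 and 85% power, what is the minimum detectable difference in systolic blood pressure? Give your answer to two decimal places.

δ = (z_α + z_β) · √((σ₁²+σ₂²)/n)
  = (2.326 + 1.036) · √(578/1092)
  = 3.362 · √0.5293
  = 3.362 · 0.7275
  = 2.4460

Minimum detectable difference ≈ 2.45 mmHg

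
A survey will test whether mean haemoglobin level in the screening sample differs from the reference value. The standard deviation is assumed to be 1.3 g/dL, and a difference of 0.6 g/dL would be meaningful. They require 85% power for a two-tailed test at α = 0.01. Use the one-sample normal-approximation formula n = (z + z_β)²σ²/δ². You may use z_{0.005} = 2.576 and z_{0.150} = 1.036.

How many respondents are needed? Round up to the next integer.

n = 62

n = (z_{α/2} + z_β)² · σ² / δ²
  = (2.576 + 1.036)² · 1.3² / 0.6²
  = 13.0465 · 1.69 / 0.36
  = 61.25
Round up → n = 62.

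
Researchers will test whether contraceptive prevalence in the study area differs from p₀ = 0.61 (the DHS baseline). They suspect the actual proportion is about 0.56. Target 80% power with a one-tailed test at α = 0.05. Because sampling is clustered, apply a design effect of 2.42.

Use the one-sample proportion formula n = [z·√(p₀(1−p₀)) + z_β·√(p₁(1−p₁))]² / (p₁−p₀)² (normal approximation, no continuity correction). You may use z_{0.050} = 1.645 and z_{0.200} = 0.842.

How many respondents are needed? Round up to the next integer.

n = 1442

n = [z_α·√(p₀q₀) + z_β·√(p₁q₁)]² / (p₁ − p₀)²
  = [1.645·√(0.61·0.39) + 0.842·√(0.56·0.44)]² / (-0.05)²
  = [1.645·0.4877 + 0.842·0.4964]² / 0.0025
  = [1.2203]² / 0.0025
  = 595.66
Design effect: 2.42 × 595.66 = 1441.50.
Round up → n = 1442.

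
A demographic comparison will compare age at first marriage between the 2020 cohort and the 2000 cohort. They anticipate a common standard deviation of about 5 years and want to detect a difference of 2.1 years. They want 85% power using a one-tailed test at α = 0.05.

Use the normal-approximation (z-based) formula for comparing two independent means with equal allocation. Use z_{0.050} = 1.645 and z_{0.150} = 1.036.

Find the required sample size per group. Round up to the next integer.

n = 82 per group

n = (z_α + z_β)² · (σ₁² + σ₂²) / δ²
  = (1.645 + 1.036)² · (2·5² = 50) / 2.1²
  = 7.1878 · 50 / 4.41
  = 81.49
Round up → n = 82 per group.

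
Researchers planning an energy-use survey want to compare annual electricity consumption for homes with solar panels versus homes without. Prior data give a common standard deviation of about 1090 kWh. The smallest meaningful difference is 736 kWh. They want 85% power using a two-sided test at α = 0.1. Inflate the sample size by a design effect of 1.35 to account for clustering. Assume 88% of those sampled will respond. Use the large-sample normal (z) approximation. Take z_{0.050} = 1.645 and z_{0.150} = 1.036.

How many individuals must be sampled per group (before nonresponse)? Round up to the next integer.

n = (z_{α/2} + z_β)² · (σ₁² + σ₂²) / δ²
  = (1.645 + 1.036)² · (2·1090² = 2376200) / 736²
  = 7.1878 · 2376200 / 541696
  = 31.53
Design effect: 1.35 × 31.53 = 42.57.
Adjust for 88% response: 42.57 / 0.88 = 48.37.
Round up → n = 49 per group.

n = 49 per group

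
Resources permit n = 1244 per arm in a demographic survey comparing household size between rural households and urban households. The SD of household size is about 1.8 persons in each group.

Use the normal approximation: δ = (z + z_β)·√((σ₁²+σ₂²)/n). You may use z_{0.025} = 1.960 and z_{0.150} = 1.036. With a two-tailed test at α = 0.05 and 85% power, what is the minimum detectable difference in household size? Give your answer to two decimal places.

δ = (z_{α/2} + z_β) · √((σ₁²+σ₂²)/n)
  = (1.960 + 1.036) · √(6.48/1244)
  = 2.996 · √0.00521
  = 2.996 · 0.0722
  = 0.2162

Minimum detectable difference ≈ 0.22 persons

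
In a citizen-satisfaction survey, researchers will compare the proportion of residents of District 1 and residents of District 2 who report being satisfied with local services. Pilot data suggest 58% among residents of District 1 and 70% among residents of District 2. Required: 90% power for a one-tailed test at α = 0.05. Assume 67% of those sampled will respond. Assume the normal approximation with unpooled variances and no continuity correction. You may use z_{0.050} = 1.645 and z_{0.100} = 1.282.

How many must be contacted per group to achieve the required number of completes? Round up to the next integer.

n = (z_α + z_β)² · [p₁(1−p₁) + p₂(1−p₂)] / (p₁ − p₂)²
  = (1.645 + 1.282)² · (0.58·0.42 + 0.70·0.30) / (-0.12)²
  = (2.927)² · (0.2436 + 0.2100) / 0.0144
  = 8.5673 · 0.4536 / 0.0144
  = 269.87
Adjust for 67% response: 269.87 / 0.67 = 402.79.
Round up → n = 403 per group.

n = 403 per group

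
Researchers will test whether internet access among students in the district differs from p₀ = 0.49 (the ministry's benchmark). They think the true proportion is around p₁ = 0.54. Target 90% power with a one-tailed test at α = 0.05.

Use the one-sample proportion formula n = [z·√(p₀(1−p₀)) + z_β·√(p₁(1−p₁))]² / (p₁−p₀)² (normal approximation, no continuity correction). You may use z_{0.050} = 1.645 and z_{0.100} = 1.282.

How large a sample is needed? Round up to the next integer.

n = [z_α·√(p₀q₀) + z_β·√(p₁q₁)]² / (p₁ − p₀)²
  = [1.645·√(0.49·0.51) + 1.282·√(0.54·0.46)]² / (0.05)²
  = [1.645·0.4999 + 1.282·0.4984]² / 0.0025
  = [1.4613]² / 0.0025
  = 854.14
Round up → n = 855.

n = 855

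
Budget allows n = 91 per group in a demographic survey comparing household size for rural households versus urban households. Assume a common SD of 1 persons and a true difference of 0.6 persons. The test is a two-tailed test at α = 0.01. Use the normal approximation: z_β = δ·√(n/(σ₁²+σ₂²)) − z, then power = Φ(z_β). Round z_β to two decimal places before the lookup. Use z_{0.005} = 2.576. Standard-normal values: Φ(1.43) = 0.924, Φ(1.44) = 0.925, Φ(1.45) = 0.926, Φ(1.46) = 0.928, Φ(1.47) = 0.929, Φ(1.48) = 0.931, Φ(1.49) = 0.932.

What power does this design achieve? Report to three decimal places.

z_β = δ·√(n/(σ₁²+σ₂²)) − z_{α/2}
    = 0.6 · √(91/2) − 2.576
    = 0.6 · 6.74537 − 2.576
    = 4.0472 − 2.576 = 1.4712 → 1.47
Power = Φ(1.47) = 0.929.

Power ≈ 0.929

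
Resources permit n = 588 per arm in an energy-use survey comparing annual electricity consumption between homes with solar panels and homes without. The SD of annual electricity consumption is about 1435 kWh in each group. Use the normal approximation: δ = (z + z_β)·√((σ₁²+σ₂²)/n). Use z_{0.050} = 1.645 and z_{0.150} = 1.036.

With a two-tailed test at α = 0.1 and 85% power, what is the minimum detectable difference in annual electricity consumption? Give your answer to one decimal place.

Minimum detectable difference ≈ 224.4 kWh

δ = (z_{α/2} + z_β) · √((σ₁²+σ₂²)/n)
  = (1.645 + 1.036) · √(4118450/588)
  = 2.681 · √7004.2
  = 2.681 · 83.6909
  = 224.3753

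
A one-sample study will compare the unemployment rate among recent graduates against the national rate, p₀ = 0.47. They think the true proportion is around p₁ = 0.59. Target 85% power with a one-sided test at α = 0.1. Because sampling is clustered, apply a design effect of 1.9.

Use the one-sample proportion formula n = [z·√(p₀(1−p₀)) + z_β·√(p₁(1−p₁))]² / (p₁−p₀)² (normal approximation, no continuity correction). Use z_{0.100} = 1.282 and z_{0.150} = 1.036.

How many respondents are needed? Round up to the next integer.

n = [z_α·√(p₀q₀) + z_β·√(p₁q₁)]² / (p₁ − p₀)²
  = [1.282·√(0.47·0.53) + 1.036·√(0.59·0.41)]² / (0.12)²
  = [1.282·0.4991 + 1.036·0.4918]² / 0.0144
  = [1.1494]² / 0.0144
  = 91.74
Design effect: 1.9 × 91.74 = 174.31.
Round up → n = 175.

n = 175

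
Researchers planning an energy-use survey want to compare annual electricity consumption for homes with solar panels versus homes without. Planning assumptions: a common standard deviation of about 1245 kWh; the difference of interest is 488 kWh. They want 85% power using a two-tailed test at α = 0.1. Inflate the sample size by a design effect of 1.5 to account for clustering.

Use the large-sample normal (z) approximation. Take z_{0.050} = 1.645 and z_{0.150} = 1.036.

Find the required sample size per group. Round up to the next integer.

n = (z_{α/2} + z_β)² · (σ₁² + σ₂²) / δ²
  = (1.645 + 1.036)² · (2·1245² = 3100050) / 488²
  = 7.1878 · 3100050 / 238144
  = 93.57
Design effect: 1.5 × 93.57 = 140.35.
Round up → n = 141 per group.

n = 141 per group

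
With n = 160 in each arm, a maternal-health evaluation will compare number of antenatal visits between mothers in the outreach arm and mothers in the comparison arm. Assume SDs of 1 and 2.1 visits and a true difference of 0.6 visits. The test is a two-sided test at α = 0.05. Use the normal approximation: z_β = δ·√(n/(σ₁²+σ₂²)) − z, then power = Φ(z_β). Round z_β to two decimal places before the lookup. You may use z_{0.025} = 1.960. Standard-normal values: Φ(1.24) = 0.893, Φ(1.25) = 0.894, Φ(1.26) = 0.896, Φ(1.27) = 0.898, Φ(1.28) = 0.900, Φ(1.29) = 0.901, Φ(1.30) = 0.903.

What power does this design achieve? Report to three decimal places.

Power ≈ 0.903

z_β = δ·√(n/(σ₁²+σ₂²)) − z_{α/2}
    = 0.6 · √(160/5.41) − 1.960
    = 0.6 · 5.43828 − 1.960
    = 3.2630 − 1.960 = 1.3030 → 1.30
Power = Φ(1.30) = 0.903.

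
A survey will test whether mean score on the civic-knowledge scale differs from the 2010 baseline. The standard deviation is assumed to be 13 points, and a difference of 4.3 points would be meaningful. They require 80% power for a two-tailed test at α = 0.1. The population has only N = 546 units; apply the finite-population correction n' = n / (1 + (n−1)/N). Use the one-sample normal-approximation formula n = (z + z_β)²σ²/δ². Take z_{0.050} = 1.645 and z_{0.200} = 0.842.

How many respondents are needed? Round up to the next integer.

n = 52

n = (z_{α/2} + z_β)² · σ² / δ²
  = (1.645 + 0.842)² · 13² / 4.3²
  = 6.1852 · 169 / 18.49
  = 56.53
Finite-population correction (N = 546): 56.53 / (1 + (56.53 − 1)/546) = 51.31.
Round up → n = 52.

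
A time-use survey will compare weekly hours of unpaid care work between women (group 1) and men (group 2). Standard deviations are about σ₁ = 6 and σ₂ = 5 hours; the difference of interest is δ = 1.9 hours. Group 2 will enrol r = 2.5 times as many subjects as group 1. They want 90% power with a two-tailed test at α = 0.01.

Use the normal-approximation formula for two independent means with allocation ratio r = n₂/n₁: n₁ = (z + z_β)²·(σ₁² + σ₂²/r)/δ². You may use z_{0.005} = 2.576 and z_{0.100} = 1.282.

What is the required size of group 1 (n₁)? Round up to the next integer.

n₁ = (z_{α/2} + z_β)² · (σ₁² + σ₂²/r) / δ²
   = (2.576 + 1.282)² · (6² + 5²/2.5) / 1.9²
   = 14.8842 · (36 + 10) / 3.61
   = 14.8842 · 46 / 3.61
   = 189.66
Round up → n₁ = 190; n₂ = r·n₁ = 2.5 × 190 = 475.

n₁ = 190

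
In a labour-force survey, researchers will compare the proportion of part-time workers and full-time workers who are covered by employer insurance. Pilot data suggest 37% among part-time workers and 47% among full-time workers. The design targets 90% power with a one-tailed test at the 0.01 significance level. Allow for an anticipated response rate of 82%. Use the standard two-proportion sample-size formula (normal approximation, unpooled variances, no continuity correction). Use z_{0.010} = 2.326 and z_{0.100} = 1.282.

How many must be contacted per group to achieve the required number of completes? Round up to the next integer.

n = 766 per group

n = (z_α + z_β)² · [p₁(1−p₁) + p₂(1−p₂)] / (p₁ − p₂)²
  = (2.326 + 1.282)² · (0.37·0.63 + 0.47·0.53) / (-0.10)²
  = (3.608)² · (0.2331 + 0.2491) / 0.0100
  = 13.0177 · 0.4822 / 0.0100
  = 627.71
Adjust for 82% response: 627.71 / 0.82 = 765.50.
Round up → n = 766 per group.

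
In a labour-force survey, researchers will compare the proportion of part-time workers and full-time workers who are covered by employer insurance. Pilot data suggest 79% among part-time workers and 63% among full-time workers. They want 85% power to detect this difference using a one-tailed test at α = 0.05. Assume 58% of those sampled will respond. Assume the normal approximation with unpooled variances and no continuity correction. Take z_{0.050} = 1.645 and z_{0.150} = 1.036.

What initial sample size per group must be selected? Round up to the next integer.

n = 194 per group

n = (z_α + z_β)² · [p₁(1−p₁) + p₂(1−p₂)] / (p₁ − p₂)²
  = (1.645 + 1.036)² · (0.79·0.21 + 0.63·0.37) / (0.16)²
  = (2.681)² · (0.1659 + 0.2331) / 0.0256
  = 7.1878 · 0.3990 / 0.0256
  = 112.03
Adjust for 58% response: 112.03 / 0.58 = 193.15.
Round up → n = 194 per group.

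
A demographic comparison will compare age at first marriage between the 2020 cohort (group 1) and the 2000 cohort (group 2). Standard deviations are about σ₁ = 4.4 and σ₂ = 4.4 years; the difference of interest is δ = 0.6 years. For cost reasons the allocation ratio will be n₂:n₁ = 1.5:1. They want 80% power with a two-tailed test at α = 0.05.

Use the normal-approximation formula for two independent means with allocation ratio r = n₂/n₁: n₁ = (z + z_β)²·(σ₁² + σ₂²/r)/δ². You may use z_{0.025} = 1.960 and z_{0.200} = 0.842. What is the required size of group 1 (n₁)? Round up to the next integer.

n₁ = (z_{α/2} + z_β)² · (σ₁² + σ₂²/r) / δ²
   = (1.960 + 0.842)² · (4.4² + 4.4²/1.5) / 0.6²
   = 7.8512 · (19.36 + 12.9067) / 0.36
   = 7.8512 · 32.2667 / 0.36
   = 703.70
Round up → n₁ = 704; n₂ = r·n₁ = 1.5 × 704 = 1056.

n₁ = 704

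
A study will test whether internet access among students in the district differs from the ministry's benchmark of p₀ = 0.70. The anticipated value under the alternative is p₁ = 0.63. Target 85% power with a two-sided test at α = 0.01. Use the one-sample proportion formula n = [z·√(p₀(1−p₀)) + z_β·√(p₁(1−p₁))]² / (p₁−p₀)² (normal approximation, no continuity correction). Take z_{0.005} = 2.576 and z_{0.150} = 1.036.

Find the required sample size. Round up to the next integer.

n = 577

n = [z_{α/2}·√(p₀q₀) + z_β·√(p₁q₁)]² / (p₁ − p₀)²
  = [2.576·√(0.70·0.30) + 1.036·√(0.63·0.37)]² / (-0.07)²
  = [2.576·0.4583 + 1.036·0.4828]² / 0.0049
  = [1.6807]² / 0.0049
  = 576.45
Round up → n = 577.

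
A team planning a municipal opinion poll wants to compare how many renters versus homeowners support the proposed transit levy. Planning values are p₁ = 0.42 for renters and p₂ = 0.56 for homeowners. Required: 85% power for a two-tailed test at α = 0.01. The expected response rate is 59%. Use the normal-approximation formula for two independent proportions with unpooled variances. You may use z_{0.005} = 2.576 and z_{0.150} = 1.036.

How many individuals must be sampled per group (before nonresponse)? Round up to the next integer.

n = (z_{α/2} + z_β)² · [p₁(1−p₁) + p₂(1−p₂)] / (p₁ − p₂)²
  = (2.576 + 1.036)² · (0.42·0.58 + 0.56·0.44) / (-0.14)²
  = (3.612)² · (0.2436 + 0.2464) / 0.0196
  = 13.0465 · 0.4900 / 0.0196
  = 326.16
Adjust for 59% response: 326.16 / 0.59 = 552.82.
Round up → n = 553 per group.

n = 553 per group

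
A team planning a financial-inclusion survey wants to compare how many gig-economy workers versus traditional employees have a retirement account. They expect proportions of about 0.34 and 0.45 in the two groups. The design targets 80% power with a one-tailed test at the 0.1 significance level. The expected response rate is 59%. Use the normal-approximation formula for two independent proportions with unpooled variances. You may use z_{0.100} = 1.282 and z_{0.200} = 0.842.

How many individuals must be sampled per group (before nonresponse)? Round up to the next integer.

n = 299 per group

n = (z_α + z_β)² · [p₁(1−p₁) + p₂(1−p₂)] / (p₁ − p₂)²
  = (1.282 + 0.842)² · (0.34·0.66 + 0.45·0.55) / (-0.11)²
  = (2.124)² · (0.2244 + 0.2475) / 0.0121
  = 4.5114 · 0.4719 / 0.0121
  = 175.94
Adjust for 59% response: 175.94 / 0.59 = 298.21.
Round up → n = 299 per group.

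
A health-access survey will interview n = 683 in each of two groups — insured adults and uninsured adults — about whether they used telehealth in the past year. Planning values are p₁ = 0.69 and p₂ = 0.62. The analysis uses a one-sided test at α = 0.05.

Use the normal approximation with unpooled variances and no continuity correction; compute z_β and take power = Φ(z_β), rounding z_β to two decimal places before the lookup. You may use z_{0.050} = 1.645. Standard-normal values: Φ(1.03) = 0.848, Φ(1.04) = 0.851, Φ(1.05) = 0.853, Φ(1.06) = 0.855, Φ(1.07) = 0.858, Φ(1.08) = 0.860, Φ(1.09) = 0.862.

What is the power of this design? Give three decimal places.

Power ≈ 0.860

z_β = |p₁−p₂|·√(n/[p₁q₁+p₂q₂]) − z_α
    = 0.07 · √(683/0.4495) − 1.645
    = 0.07 · 38.9803 − 1.645
    = 2.7286 − 1.645 = 1.0836 → 1.08
Power = Φ(1.08) = 0.860.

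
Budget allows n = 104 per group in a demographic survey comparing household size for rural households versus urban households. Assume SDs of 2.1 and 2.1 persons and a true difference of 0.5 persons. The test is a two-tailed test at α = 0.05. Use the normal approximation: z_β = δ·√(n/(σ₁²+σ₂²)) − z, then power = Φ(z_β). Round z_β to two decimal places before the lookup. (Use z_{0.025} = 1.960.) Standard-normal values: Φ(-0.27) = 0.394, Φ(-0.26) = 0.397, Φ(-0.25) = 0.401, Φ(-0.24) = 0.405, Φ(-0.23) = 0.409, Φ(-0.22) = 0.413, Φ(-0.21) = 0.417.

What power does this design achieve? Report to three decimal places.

z_β = δ·√(n/(σ₁²+σ₂²)) − z_{α/2}
    = 0.5 · √(104/8.82) − 1.960
    = 0.5 · 3.43386 − 1.960
    = 1.7169 − 1.960 = -0.2431 → -0.24
Power = Φ(-0.24) = 0.405.

Power ≈ 0.405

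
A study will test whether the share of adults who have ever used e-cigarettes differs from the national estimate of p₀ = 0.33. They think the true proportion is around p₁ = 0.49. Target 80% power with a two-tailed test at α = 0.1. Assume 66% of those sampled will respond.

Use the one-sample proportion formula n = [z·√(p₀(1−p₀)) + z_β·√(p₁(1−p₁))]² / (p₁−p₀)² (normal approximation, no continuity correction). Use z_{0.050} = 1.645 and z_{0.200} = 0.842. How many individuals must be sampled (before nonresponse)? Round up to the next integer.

n = [z_{α/2}·√(p₀q₀) + z_β·√(p₁q₁)]² / (p₁ − p₀)²
  = [1.645·√(0.33·0.67) + 0.842·√(0.49·0.51)]² / (0.16)²
  = [1.645·0.4702 + 0.842·0.4999]² / 0.0256
  = [1.1944]² / 0.0256
  = 55.73
Adjust for 66% response: 55.73 / 0.66 = 84.44.
Round up → n = 85.

n = 85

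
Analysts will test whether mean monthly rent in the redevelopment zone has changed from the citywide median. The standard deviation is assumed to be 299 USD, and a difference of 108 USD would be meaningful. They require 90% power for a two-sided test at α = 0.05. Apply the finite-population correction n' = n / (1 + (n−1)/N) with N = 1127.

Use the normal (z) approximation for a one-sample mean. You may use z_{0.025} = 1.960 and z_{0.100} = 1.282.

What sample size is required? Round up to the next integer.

n = 76

n = (z_{α/2} + z_β)² · σ² / δ²
  = (1.960 + 1.282)² · 299² / 108²
  = 10.5106 · 89401 / 11664
  = 80.56
Finite-population correction (N = 1127): 80.56 / (1 + (80.56 − 1)/1127) = 75.25.
Round up → n = 76.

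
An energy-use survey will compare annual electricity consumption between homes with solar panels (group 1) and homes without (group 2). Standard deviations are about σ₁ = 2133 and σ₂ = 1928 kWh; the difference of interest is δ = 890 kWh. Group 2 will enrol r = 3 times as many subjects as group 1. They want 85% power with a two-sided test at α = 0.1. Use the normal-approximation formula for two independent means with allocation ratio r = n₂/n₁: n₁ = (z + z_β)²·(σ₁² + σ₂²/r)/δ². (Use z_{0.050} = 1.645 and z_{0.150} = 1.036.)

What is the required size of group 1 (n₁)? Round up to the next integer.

n₁ = 53

n₁ = (z_{α/2} + z_β)² · (σ₁² + σ₂²/r) / δ²
   = (1.645 + 1.036)² · (2133² + 1928²/3) / 890²
   = 7.1878 · (4549689 + 1239061.3) / 792100
   = 7.1878 · 5788750.3 / 792100
   = 52.53
Round up → n₁ = 53; n₂ = r·n₁ = 3 × 53 = 159.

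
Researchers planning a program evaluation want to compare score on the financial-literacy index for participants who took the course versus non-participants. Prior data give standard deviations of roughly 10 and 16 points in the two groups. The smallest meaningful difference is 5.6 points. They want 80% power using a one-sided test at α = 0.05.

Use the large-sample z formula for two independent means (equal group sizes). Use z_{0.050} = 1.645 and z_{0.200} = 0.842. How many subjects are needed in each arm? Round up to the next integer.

n = 71 per group

n = (z_α + z_β)² · (σ₁² + σ₂²) / δ²
  = (1.645 + 0.842)² · (10² + 16² = 356) / 5.6²
  = 6.1852 · 356 / 31.36
  = 70.21
Round up → n = 71 per group.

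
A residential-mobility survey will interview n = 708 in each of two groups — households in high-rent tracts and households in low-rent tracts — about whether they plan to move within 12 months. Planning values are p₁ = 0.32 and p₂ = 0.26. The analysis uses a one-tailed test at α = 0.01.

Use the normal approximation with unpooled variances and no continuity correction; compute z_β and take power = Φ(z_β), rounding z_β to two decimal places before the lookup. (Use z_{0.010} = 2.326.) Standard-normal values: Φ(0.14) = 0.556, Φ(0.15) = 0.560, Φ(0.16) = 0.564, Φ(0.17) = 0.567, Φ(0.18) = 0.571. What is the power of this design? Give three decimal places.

Power ≈ 0.567

z_β = |p₁−p₂|·√(n/[p₁q₁+p₂q₂]) − z_α
    = 0.06 · √(708/0.4100) − 2.326
    = 0.06 · 41.5551 − 2.326
    = 2.4933 − 2.326 = 0.1673 → 0.17
Power = Φ(0.17) = 0.567.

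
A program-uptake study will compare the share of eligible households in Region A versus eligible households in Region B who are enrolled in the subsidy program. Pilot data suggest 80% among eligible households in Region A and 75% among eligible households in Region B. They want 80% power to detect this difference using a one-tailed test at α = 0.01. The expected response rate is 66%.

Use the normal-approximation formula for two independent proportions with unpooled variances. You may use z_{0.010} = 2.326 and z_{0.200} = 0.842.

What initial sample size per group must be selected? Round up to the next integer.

n = (z_α + z_β)² · [p₁(1−p₁) + p₂(1−p₂)] / (p₁ − p₂)²
  = (2.326 + 0.842)² · (0.80·0.20 + 0.75·0.25) / (0.05)²
  = (3.168)² · (0.1600 + 0.1875) / 0.0025
  = 10.0362 · 0.3475 / 0.0025
  = 1395.04
Adjust for 66% response: 1395.04 / 0.66 = 2113.69.
Round up → n = 2114 per group.

n = 2114 per group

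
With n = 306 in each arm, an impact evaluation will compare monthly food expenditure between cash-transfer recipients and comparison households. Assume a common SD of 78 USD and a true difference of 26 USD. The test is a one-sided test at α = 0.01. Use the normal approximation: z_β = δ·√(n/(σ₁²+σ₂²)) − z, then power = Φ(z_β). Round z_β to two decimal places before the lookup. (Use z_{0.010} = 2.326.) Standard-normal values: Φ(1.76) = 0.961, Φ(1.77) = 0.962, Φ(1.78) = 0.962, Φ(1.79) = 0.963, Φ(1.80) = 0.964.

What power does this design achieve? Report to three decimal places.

z_β = δ·√(n/(σ₁²+σ₂²)) − z_α
    = 26 · √(306/12168) − 2.326
    = 26 · 0.15858 − 2.326
    = 4.1231 − 2.326 = 1.7971 → 1.80
Power = Φ(1.80) = 0.964.

Power ≈ 0.964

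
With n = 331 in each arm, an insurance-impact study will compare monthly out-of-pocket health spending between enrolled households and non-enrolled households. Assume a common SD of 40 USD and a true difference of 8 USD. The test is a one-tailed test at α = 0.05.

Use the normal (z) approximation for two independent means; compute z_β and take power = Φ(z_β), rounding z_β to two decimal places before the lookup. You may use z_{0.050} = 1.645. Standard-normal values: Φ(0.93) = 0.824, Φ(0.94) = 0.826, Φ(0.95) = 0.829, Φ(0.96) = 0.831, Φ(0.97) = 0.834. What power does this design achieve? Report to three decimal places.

Power ≈ 0.824

z_β = δ·√(n/(σ₁²+σ₂²)) − z_α
    = 8 · √(331/3200) − 1.645
    = 8 · 0.32162 − 1.645
    = 2.5729 − 1.645 = 0.9279 → 0.93
Power = Φ(0.93) = 0.824.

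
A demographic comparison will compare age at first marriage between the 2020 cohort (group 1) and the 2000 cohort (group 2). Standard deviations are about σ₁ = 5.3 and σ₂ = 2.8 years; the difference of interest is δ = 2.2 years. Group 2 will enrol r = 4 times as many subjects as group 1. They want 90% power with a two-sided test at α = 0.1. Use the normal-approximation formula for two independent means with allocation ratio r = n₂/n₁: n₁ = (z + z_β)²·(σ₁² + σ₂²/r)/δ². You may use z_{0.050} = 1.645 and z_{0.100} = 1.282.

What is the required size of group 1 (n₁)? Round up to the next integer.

n₁ = 54

n₁ = (z_{α/2} + z_β)² · (σ₁² + σ₂²/r) / δ²
   = (1.645 + 1.282)² · (5.3² + 2.8²/4) / 2.2²
   = 8.5673 · (28.09 + 1.96) / 4.84
   = 8.5673 · 30.05 / 4.84
   = 53.19
Round up → n₁ = 54; n₂ = r·n₁ = 4 × 54 = 216.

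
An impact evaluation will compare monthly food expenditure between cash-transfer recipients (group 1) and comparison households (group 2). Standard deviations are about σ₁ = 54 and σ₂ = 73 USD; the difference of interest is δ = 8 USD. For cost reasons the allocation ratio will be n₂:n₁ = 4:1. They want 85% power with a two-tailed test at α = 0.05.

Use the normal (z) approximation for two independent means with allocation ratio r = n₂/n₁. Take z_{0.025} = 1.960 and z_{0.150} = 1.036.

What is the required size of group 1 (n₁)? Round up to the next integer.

n₁ = (z_{α/2} + z_β)² · (σ₁² + σ₂²/r) / δ²
   = (1.960 + 1.036)² · (54² + 73²/4) / 8²
   = 8.9760 · (2916 + 1332.2) / 64
   = 8.9760 · 4248.2 / 64
   = 595.82
Round up → n₁ = 596; n₂ = r·n₁ = 4 × 596 = 2384.

n₁ = 596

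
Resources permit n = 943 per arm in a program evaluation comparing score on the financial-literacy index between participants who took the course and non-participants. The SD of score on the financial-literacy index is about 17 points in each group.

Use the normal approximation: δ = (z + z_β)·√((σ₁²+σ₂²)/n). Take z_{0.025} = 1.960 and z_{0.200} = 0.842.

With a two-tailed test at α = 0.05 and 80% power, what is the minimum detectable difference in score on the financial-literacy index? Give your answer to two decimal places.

Minimum detectable difference ≈ 2.19 points

δ = (z_{α/2} + z_β) · √((σ₁²+σ₂²)/n)
  = (1.960 + 0.842) · √(578/943)
  = 2.802 · √0.61294
  = 2.802 · 0.7829
  = 2.1937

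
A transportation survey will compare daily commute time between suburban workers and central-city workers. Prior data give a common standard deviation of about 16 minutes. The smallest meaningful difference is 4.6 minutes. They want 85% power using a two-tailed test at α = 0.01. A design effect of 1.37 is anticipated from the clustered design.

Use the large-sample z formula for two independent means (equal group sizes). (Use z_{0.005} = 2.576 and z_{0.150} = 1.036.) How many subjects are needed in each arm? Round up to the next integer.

n = 433 per group

n = (z_{α/2} + z_β)² · (σ₁² + σ₂²) / δ²
  = (2.576 + 1.036)² · (2·16² = 512) / 4.6²
  = 13.0465 · 512 / 21.16
  = 315.68
Design effect: 1.37 × 315.68 = 432.48.
Round up → n = 433 per group.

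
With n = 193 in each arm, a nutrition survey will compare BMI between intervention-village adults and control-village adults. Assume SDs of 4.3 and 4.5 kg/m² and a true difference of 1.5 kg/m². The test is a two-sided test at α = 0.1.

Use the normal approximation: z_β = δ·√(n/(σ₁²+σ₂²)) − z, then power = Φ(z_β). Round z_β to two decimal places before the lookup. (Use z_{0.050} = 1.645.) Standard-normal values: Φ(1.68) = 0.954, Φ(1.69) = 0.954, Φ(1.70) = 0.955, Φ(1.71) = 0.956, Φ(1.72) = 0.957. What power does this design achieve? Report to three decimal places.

z_β = δ·√(n/(σ₁²+σ₂²)) − z_{α/2}
    = 1.5 · √(193/38.74) − 1.645
    = 1.5 · 2.23202 − 1.645
    = 3.3480 − 1.645 = 1.7030 → 1.70
Power = Φ(1.70) = 0.955.

Power ≈ 0.955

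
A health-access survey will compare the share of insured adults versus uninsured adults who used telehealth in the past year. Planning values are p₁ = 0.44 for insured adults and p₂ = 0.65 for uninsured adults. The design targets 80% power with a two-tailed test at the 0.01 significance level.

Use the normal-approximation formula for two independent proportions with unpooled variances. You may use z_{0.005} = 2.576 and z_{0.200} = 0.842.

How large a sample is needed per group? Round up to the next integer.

n = 126 per group

n = (z_{α/2} + z_β)² · [p₁(1−p₁) + p₂(1−p₂)] / (p₁ − p₂)²
  = (2.576 + 0.842)² · (0.44·0.56 + 0.65·0.35) / (-0.21)²
  = (3.418)² · (0.2464 + 0.2275) / 0.0441
  = 11.6827 · 0.4739 / 0.0441
  = 125.54
Round up → n = 126 per group.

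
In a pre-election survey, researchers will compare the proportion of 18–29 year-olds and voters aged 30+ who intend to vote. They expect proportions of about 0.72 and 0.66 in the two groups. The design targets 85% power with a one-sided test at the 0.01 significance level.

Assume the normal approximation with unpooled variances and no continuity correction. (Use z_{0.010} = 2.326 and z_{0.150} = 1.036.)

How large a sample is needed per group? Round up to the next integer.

n = (z_α + z_β)² · [p₁(1−p₁) + p₂(1−p₂)] / (p₁ − p₂)²
  = (2.326 + 1.036)² · (0.72·0.28 + 0.66·0.34) / (0.06)²
  = (3.362)² · (0.2016 + 0.2244) / 0.0036
  = 11.3030 · 0.4260 / 0.0036
  = 1337.53
Round up → n = 1338 per group.

n = 1338 per group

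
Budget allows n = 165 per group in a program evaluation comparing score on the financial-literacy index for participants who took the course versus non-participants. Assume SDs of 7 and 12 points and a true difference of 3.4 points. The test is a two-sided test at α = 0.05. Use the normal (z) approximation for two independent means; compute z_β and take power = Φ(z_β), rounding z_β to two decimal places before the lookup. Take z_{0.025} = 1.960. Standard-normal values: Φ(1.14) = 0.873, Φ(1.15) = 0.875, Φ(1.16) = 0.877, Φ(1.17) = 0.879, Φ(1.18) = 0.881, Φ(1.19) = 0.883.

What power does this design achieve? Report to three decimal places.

z_β = δ·√(n/(σ₁²+σ₂²)) − z_{α/2}
    = 3.4 · √(165/193) − 1.960
    = 3.4 · 0.92462 − 1.960
    = 3.1437 − 1.960 = 1.1837 → 1.18
Power = Φ(1.18) = 0.881.

Power ≈ 0.881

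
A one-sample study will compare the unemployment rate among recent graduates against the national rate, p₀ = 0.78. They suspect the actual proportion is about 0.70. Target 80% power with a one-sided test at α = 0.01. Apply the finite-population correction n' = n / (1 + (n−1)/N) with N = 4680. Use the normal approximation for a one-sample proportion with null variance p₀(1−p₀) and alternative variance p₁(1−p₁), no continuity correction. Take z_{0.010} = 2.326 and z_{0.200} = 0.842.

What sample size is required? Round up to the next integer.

n = 269

n = [z_α·√(p₀q₀) + z_β·√(p₁q₁)]² / (p₁ − p₀)²
  = [2.326·√(0.78·0.22) + 0.842·√(0.70·0.30)]² / (-0.08)²
  = [2.326·0.4142 + 0.842·0.4583]² / 0.0064
  = [1.3494]² / 0.0064
  = 284.51
Finite-population correction (N = 4680): 284.51 / (1 + (284.51 − 1)/4680) = 268.26.
Round up → n = 269.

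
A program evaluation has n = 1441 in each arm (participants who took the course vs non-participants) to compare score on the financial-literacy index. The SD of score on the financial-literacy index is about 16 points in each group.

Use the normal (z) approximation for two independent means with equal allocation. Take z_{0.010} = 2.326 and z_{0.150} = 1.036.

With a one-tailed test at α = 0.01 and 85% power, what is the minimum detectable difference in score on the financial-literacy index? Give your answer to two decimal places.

δ = (z_α + z_β) · √((σ₁²+σ₂²)/n)
  = (2.326 + 1.036) · √(512/1441)
  = 3.362 · √0.35531
  = 3.362 · 0.5961
  = 2.0040

Minimum detectable difference ≈ 2.00 points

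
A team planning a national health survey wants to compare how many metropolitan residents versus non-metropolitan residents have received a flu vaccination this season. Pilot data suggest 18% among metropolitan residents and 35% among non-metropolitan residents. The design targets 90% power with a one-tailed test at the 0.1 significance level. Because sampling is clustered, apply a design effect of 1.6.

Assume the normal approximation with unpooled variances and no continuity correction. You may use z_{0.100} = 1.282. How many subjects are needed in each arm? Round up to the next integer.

n = (z_α + z_β)² · [p₁(1−p₁) + p₂(1−p₂)] / (p₁ − p₂)²
  = (1.282 + 1.282)² · (0.18·0.82 + 0.35·0.65) / (-0.17)²
  = (2.564)² · (0.1476 + 0.2275) / 0.0289
  = 6.5741 · 0.3751 / 0.0289
  = 85.33
Design effect: 1.6 × 85.33 = 136.52.
Round up → n = 137 per group.

n = 137 per group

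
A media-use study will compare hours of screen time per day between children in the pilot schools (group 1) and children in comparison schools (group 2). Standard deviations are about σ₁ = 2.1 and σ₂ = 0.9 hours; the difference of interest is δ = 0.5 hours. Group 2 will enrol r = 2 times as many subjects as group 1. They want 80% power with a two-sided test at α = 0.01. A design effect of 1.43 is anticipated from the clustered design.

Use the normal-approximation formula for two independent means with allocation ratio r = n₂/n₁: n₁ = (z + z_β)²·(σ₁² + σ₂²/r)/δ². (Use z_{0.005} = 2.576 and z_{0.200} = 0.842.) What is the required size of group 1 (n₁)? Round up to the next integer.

n₁ = 322

n₁ = (z_{α/2} + z_β)² · (σ₁² + σ₂²/r) / δ²
   = (2.576 + 0.842)² · (2.1² + 0.9²/2) / 0.5²
   = 11.6827 · (4.41 + 0.405) / 0.25
   = 11.6827 · 4.815 / 0.25
   = 225.01
Design effect: 1.43 × 225.01 = 321.76.
Round up → n₁ = 322; n₂ = r·n₁ = 2 × 322 = 644.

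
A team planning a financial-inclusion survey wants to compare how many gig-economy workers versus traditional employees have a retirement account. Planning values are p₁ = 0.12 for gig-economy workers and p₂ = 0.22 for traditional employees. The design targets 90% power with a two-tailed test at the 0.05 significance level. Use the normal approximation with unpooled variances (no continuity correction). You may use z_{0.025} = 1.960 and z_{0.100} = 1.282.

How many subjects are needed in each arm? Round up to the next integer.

n = 292 per group

n = (z_{α/2} + z_β)² · [p₁(1−p₁) + p₂(1−p₂)] / (p₁ − p₂)²
  = (1.960 + 1.282)² · (0.12·0.88 + 0.22·0.78) / (-0.10)²
  = (3.242)² · (0.1056 + 0.1716) / 0.0100
  = 10.5106 · 0.2772 / 0.0100
  = 291.35
Round up → n = 292 per group.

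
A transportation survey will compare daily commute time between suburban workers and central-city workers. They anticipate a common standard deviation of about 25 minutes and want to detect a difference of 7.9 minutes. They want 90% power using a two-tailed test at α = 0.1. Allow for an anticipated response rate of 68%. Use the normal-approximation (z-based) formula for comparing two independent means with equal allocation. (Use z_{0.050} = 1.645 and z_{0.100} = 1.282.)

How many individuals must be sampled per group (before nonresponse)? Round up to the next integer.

n = (z_{α/2} + z_β)² · (σ₁² + σ₂²) / δ²
  = (1.645 + 1.282)² · (2·25² = 1250) / 7.9²
  = 8.5673 · 1250 / 62.41
  = 171.59
Adjust for 68% response: 171.59 / 0.68 = 252.34.
Round up → n = 253 per group.

n = 253 per group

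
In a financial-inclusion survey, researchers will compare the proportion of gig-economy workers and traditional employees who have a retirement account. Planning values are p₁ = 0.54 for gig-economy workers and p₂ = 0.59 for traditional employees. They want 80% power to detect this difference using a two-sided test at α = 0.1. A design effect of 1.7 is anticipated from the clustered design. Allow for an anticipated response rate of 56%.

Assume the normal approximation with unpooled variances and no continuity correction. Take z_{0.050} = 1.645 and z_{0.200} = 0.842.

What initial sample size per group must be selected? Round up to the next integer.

n = (z_{α/2} + z_β)² · [p₁(1−p₁) + p₂(1−p₂)] / (p₁ − p₂)²
  = (1.645 + 0.842)² · (0.54·0.46 + 0.59·0.41) / (-0.05)²
  = (2.487)² · (0.2484 + 0.2419) / 0.0025
  = 6.1852 · 0.4903 / 0.0025
  = 1213.04
Design effect: 1.7 × 1213.04 = 2062.16.
Adjust for 56% response: 2062.16 / 0.56 = 3682.43.
Round up → n = 3683 per group.

n = 3683 per group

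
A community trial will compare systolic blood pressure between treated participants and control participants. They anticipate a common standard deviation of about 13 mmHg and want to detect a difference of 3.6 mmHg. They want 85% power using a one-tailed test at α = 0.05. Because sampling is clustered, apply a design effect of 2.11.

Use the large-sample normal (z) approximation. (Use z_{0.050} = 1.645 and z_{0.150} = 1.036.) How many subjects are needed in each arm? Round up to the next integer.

n = 396 per group

n = (z_α + z_β)² · (σ₁² + σ₂²) / δ²
  = (1.645 + 1.036)² · (2·13² = 338) / 3.6²
  = 7.1878 · 338 / 12.96
  = 187.46
Design effect: 2.11 × 187.46 = 395.54.
Round up → n = 396 per group.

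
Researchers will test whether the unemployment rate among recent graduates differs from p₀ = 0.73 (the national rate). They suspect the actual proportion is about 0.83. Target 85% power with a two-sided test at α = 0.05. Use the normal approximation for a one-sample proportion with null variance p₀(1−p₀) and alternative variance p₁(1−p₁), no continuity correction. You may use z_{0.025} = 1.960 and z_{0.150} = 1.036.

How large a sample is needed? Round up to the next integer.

n = 159

n = [z_{α/2}·√(p₀q₀) + z_β·√(p₁q₁)]² / (p₁ − p₀)²
  = [1.960·√(0.73·0.27) + 1.036·√(0.83·0.17)]² / (0.10)²
  = [1.960·0.4440 + 1.036·0.3756]² / 0.0100
  = [1.2593]² / 0.0100
  = 158.59
Round up → n = 159.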